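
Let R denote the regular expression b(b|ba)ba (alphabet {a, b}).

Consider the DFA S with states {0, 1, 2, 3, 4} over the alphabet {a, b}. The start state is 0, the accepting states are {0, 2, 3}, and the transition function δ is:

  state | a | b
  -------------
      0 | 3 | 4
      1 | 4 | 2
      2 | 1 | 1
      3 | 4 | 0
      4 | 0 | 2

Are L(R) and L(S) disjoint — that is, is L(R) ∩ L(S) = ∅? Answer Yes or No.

Yes

Converting the expression R to a DFA (subset construction, then merging equivalent states) gives the minimal DFA with states {r0, r1, r2, r3, r4, r5, r6}, start state r0, accepting states {r6} and transitions r0: a→r1, b→r2; r1: a→r1, b→r1; r2: a→r1, b→r3; r3: a→r4, b→r5; r4: a→r1, b→r5; r5: a→r6, b→r1; r6: a→r1, b→r1.
Exploring the product automaton R × S from the start pair (r0, 0), following both machines on each input symbol, reaches 13 state pairs: (r0, 0), (r1, 3), (r2, 4), (r1, 4), (r1, 0), (r3, 2), (r1, 2), (r4, 1), (r5, 1), (r1, 1), (r5, 2), (r6, 4), (r6, 1).
R accepts in {r6} and S accepts in {0, 2, 3}; no reachable pair has both components accepting, so no string drives both machines to acceptance simultaneously and L(R) ∩ L(S) = ∅.
So no string is accepted by both, and the intersection is empty.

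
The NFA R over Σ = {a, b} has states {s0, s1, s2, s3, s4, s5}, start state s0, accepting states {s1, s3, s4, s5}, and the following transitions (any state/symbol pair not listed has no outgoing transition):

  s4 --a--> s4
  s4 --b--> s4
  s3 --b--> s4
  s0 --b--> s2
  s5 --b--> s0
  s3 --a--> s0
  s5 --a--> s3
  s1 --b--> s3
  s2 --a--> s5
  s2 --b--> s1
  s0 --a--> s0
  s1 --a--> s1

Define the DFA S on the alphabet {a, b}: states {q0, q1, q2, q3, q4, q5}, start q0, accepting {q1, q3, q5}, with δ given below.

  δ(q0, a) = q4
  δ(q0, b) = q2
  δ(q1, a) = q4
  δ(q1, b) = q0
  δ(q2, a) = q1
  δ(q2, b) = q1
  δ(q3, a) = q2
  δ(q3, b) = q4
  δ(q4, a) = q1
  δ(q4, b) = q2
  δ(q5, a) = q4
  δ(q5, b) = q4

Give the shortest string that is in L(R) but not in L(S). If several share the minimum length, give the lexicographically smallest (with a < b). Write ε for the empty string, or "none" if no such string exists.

The string baa is accepted by R but not by S.
No shorter string lies in the difference, and baa is the lexicographically first length-3 string in L(R) \ L(S).

baa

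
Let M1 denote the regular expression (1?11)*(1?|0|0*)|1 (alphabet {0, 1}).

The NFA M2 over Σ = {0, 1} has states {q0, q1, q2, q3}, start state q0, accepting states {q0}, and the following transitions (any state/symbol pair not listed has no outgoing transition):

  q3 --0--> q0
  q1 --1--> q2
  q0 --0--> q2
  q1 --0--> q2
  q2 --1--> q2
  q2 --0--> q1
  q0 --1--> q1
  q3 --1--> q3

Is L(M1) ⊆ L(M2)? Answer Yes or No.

The string 0 is in L(M1) but not in L(M2).
So L(M1) ⊄ L(M2).

No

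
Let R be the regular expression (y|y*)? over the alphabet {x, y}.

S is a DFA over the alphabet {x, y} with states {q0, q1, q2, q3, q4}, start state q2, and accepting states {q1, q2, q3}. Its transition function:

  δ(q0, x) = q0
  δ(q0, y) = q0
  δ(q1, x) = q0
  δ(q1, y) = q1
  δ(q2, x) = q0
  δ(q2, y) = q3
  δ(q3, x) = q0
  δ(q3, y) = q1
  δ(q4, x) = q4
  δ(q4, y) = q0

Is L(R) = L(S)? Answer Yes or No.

Converting the expression R to a DFA (subset construction, then merging equivalent states) gives the minimal DFA with states {r0, r1}, start state r0, accepting states {r0} and transitions r0: x→r1, y→r0; r1: x→r1, y→r1.
Exploring the product automaton R × S from the start pair (r0, q2), following both machines on each input symbol, reaches 4 state pairs: (r0, q2), (r1, q0), (r0, q3), (r0, q1).
R accepts in {r0} and S accepts in {q1, q2, q3}. In every reachable pair the two components are either both accepting — (r0, q2), (r0, q3), (r0, q1) — or both non-accepting, so no string is accepted by exactly one of the machines: L(R) \ L(S) and L(S) \ L(R) are both empty.
Hence every string is accepted by R iff it is accepted by S, and the two languages coincide.

Yes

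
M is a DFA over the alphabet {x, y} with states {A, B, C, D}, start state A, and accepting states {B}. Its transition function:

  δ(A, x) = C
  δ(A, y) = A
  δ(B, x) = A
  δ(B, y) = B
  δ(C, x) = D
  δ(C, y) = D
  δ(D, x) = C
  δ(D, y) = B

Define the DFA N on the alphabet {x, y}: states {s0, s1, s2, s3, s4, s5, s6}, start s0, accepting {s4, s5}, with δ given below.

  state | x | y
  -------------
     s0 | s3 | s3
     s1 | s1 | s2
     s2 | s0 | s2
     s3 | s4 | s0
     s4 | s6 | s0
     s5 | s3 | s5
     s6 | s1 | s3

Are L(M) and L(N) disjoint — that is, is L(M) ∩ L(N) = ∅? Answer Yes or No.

Yes

Exploring the product automaton M × N from the start pair (A, s0), following both machines on each input symbol, reaches 17 state pairs: (A, s0), (C, s3), (A, s3), (D, s4), (D, s0), (C, s4), (C, s6), (B, s0), (B, s3), (D, s6), (D, s1), (D, s3), (A, s4), (C, s1), (B, s2), (D, s2), (C, s0).
M accepts in {B} and N accepts in {s4, s5}; no reachable pair has both components accepting, so no string drives both machines to acceptance simultaneously and L(M) ∩ L(N) = ∅.
So no string is accepted by both, and the intersection is empty.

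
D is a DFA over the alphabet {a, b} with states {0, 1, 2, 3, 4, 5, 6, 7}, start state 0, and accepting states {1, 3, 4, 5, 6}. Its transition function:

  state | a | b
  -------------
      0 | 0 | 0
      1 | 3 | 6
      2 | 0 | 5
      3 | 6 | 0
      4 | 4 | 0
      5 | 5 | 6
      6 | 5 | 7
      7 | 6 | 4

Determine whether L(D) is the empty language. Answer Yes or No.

The states reachable from the start state are {0}.
None of the accepting states {1, 3, 4, 5, 6} is reachable, so no string is accepted and L(D) = ∅.

Yes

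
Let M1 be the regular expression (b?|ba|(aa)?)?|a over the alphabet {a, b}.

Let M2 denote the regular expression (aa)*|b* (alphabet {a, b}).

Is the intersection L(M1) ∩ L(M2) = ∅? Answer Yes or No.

No

The empty string ε is accepted by both M1 and M2.
Hence L(M1) ∩ L(M2) ≠ ∅.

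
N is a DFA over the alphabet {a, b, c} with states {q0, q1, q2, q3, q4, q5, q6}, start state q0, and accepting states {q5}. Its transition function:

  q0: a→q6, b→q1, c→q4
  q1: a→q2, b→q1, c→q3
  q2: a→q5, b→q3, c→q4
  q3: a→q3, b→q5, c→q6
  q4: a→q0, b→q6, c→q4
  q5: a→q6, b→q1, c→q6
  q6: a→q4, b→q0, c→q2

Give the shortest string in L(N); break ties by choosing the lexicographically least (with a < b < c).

aca

A breadth-first search from q0 reaches an accepting state first via the path q0 → q6 → q2 → q5 on input aca.
No string of length < 3 is accepted (BFS exhausts all shorter strings without reaching an accepting state), and aca is the lexicographically least accepting string of length 3.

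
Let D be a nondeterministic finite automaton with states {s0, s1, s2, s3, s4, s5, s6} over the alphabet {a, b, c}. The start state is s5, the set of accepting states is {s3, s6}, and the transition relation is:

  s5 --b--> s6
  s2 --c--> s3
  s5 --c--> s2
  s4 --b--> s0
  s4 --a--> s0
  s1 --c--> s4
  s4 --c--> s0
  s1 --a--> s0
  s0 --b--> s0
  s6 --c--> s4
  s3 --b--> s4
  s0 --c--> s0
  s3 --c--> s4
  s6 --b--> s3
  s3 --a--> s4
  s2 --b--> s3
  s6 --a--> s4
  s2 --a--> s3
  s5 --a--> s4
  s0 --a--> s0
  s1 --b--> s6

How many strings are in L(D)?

5

The useful subgraph on states {s2, s3, s5, s6} is acyclic, so L(D) is finite; the longest accepting path visits 3 useful states, giving maximum string length 2.
Counting accepting paths from s5 by length: 1 of length 1, 4 of length 2. Total 5.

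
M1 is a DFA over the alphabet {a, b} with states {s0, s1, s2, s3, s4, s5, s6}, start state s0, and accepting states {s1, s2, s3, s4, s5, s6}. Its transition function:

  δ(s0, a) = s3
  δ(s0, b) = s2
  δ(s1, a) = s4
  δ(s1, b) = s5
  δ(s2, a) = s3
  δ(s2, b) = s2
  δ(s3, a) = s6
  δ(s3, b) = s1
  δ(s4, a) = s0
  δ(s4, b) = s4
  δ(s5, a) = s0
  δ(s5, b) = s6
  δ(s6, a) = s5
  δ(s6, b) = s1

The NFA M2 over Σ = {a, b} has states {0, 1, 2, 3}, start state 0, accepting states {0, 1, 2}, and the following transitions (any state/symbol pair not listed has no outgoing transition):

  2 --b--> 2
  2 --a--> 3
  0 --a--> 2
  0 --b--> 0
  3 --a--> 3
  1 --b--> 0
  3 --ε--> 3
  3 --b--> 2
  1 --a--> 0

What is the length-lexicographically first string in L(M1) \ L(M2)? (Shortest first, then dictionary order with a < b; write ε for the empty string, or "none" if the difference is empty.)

The string aa is accepted by M1 but not by M2.
No shorter string lies in the difference, and aa is the lexicographically first length-2 string in L(M1) \ L(M2).

aa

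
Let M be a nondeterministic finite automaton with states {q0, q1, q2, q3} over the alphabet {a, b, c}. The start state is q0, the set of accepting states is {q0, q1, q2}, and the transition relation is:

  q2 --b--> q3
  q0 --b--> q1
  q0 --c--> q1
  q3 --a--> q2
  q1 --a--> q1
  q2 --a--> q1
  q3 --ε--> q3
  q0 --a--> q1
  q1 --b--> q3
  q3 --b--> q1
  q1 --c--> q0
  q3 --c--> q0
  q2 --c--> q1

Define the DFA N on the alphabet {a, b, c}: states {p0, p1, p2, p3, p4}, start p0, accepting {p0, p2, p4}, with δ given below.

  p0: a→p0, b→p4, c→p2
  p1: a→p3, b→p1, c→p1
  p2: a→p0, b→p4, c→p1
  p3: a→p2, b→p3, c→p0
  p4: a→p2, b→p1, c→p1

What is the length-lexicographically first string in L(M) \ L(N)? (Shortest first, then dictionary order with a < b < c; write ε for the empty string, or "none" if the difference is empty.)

bc

The string bc is accepted by M but not by N.
No shorter string lies in the difference, and bc is the lexicographically first length-2 string in L(M) \ L(N).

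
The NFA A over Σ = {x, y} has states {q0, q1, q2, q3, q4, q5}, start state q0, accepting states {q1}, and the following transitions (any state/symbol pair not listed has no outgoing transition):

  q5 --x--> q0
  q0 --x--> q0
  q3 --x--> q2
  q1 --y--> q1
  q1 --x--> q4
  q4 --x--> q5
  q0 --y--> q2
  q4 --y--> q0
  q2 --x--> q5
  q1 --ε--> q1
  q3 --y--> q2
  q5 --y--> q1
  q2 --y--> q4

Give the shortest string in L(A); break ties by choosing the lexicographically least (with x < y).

A breadth-first search from q0 reaches an accepting state first via the path q0 → q2 → q5 → q1 on input yxy.
No string of length < 3 is accepted (BFS exhausts all shorter strings without reaching an accepting state), and yxy is the lexicographically least accepting string of length 3.

yxy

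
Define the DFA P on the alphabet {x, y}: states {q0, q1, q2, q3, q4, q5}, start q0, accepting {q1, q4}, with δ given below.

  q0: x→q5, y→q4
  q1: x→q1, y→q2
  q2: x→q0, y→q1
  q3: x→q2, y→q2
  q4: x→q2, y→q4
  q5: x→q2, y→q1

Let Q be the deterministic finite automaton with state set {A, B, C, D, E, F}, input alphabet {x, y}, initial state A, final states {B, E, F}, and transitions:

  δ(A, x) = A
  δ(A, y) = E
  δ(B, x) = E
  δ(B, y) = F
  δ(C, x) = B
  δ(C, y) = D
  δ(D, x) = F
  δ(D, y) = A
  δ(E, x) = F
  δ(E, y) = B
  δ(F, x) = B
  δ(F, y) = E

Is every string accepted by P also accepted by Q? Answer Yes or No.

Exploring the product automaton P × Q from the start pair (q0, A), following both machines on each input symbol, reaches 18 state pairs: (q0, A), (q5, A), (q4, E), (q2, A), (q1, E), (q2, F), (q4, B), (q1, F), (q2, B), (q0, B), (q2, E), (q4, F), (q1, B), (q0, E), (q5, E), (q0, F), (q5, F), (q5, B).
P accepts in {q1, q4} and Q accepts in {B, E, F}. The reachable pairs whose P-component is accepting are (q4, E), (q1, E), (q4, B), (q1, F), (q4, F), (q1, B); in each of them the Q-component is accepting too, so the product for L(P) \ L(Q) (P-component accepting, Q-component rejecting) has no reachable accepting pair and the difference is empty.
Hence every string in L(P) is also in L(Q).

Yes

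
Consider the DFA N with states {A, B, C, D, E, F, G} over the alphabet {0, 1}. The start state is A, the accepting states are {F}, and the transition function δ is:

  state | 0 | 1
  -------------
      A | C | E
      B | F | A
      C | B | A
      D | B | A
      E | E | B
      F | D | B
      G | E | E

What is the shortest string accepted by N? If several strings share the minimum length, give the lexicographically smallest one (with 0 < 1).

A breadth-first search from A reaches an accepting state first via the path A → C → B → F on input 000.
No string of length < 3 is accepted (BFS exhausts all shorter strings without reaching an accepting state), and 000 is the lexicographically least accepting string of length 3.

000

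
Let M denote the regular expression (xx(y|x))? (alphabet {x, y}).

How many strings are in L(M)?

The expression has no Kleene star, so L(M) is finite. Expanding the alternatives gives {ε, xxx, xxy}.
That is 1 of length 0, 2 of length 3: 3 strings in all.

3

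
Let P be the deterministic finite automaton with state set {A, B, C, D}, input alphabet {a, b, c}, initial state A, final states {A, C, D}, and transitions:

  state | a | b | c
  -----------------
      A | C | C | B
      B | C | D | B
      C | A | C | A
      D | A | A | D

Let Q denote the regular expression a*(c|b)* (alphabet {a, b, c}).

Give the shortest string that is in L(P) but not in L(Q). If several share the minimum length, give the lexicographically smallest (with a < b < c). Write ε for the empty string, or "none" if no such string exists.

The string ba is accepted by P but not by Q.
No shorter string lies in the difference, and ba is the lexicographically first length-2 string in L(P) \ L(Q).

ba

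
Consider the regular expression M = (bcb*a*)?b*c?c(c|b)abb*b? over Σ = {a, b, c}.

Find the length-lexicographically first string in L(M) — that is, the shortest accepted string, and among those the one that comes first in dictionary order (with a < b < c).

cbab

By inspection of the expression, no string of length less than 4 matches, and cbab is the lexicographically first match of length 4.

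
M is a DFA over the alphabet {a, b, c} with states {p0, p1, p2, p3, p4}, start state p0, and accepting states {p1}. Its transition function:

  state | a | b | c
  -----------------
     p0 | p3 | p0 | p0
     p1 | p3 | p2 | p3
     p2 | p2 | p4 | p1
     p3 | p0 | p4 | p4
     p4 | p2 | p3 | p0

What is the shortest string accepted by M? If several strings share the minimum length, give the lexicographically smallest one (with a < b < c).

abac

A breadth-first search from p0 reaches an accepting state first via the path p0 → p3 → p4 → p2 → p1 on input abac.
No string of length < 4 is accepted (BFS exhausts all shorter strings without reaching an accepting state), and abac is the lexicographically least accepting string of length 4.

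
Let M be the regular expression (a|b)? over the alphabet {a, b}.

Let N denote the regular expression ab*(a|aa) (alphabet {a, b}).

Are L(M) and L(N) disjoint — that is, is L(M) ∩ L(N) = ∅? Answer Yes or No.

Converting the expression M to a DFA (subset construction, then merging equivalent states) gives the minimal DFA with states {m0, m1, m2}, start state m0, accepting states {m0, m1} and transitions m0: a→m1, b→m1; m1: a→m2, b→m2; m2: a→m2, b→m2.
Converting the expression N to a DFA (subset construction, then merging equivalent states) gives the minimal DFA with states {n0, n1, n2, n3, n4}, start state n0, accepting states {n3, n4} and transitions n0: a→n1, b→n2; n1: a→n3, b→n1; n2: a→n2, b→n2; n3: a→n4, b→n2; n4: a→n2, b→n2.
Exploring the product automaton M × N from the start pair (m0, n0), following both machines on each input symbol, reaches 7 state pairs: (m0, n0), (m1, n1), (m1, n2), (m2, n3), (m2, n1), (m2, n2), (m2, n4).
M accepts in {m0, m1} and N accepts in {n3, n4}; no reachable pair has both components accepting, so no string drives both machines to acceptance simultaneously and L(M) ∩ L(N) = ∅.
So no string is accepted by both, and the intersection is empty.

Yes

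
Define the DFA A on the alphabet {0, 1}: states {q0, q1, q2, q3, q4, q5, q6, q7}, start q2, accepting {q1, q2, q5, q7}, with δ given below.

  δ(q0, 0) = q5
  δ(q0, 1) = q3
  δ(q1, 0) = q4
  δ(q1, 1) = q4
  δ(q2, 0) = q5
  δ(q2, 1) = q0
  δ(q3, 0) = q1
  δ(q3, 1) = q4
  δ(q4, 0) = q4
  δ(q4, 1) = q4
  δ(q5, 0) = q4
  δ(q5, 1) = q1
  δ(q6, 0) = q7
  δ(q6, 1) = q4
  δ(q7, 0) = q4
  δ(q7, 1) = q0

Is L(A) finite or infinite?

finite

The useful states (reachable from q2 and able to reach an accepting state) are {q0, q1, q2, q3, q5}.
Restricted to these states the transition graph has no cycle, so every accepting path has bounded length and L is finite.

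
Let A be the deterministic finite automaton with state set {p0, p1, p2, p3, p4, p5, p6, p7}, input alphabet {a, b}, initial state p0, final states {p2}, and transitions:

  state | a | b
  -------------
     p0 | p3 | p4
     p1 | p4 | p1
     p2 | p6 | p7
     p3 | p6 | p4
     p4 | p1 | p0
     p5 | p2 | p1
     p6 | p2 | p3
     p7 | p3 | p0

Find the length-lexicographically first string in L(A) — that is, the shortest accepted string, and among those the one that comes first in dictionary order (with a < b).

aaa

A breadth-first search from p0 reaches an accepting state first via the path p0 → p3 → p6 → p2 on input aaa.
No string of length < 3 is accepted (BFS exhausts all shorter strings without reaching an accepting state), and aaa is the lexicographically least accepting string of length 3.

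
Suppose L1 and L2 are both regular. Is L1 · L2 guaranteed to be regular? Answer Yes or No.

Yes

If R₁ and R₂ are regular expressions for the two languages then R₁R₂ denotes L₁L₂; on automata, add ε-moves from every accepting state of an NFA for L₁ to the start state of an NFA for L₂ and keep only the second machine's accepting states.
So the regular languages are closed under concatenation.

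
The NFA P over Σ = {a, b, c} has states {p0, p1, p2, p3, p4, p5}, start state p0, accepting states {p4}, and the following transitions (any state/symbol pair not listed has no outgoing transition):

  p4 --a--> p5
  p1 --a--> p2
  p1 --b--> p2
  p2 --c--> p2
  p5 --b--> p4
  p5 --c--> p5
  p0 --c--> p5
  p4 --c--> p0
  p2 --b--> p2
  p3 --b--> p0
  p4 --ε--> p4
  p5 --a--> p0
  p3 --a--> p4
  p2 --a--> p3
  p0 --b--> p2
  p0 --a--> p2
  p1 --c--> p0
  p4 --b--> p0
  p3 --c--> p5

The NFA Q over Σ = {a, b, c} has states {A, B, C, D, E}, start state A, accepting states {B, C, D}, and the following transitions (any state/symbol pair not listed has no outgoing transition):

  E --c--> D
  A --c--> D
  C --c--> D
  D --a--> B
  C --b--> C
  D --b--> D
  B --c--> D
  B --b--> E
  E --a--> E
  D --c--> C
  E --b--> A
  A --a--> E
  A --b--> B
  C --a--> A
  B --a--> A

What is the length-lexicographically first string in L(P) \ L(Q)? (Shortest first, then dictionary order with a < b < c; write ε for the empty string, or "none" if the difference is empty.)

aaa

The string aaa is accepted by P but not by Q.
No shorter string lies in the difference, and aaa is the lexicographically first length-3 string in L(P) \ L(Q).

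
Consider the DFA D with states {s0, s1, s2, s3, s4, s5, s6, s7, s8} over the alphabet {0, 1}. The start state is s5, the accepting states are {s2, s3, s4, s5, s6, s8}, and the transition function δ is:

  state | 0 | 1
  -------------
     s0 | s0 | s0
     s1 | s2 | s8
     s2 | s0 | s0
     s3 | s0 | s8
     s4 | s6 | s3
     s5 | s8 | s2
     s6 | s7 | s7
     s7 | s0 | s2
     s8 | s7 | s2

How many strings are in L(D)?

The useful subgraph on states {s2, s5, s7, s8} is acyclic, so L(D) is finite; the longest accepting path visits 4 useful states, giving maximum string length 3.
Counting accepting paths from s5 by length: 1 of length 0, 2 of length 1, 1 of length 2, 1 of length 3. Total 5.

5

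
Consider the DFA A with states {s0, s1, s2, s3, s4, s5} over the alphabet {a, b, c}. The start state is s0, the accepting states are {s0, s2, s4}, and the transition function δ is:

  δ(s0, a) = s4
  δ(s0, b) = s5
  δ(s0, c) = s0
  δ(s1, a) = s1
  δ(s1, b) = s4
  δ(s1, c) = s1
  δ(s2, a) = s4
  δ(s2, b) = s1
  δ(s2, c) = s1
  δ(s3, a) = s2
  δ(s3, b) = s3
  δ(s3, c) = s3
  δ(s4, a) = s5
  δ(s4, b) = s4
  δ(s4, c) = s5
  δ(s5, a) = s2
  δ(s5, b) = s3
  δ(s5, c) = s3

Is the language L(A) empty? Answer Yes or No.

No

The empty string ε is accepted: the run s0 ends in the accepting state s0.
Since at least one string is accepted, L(A) is not empty.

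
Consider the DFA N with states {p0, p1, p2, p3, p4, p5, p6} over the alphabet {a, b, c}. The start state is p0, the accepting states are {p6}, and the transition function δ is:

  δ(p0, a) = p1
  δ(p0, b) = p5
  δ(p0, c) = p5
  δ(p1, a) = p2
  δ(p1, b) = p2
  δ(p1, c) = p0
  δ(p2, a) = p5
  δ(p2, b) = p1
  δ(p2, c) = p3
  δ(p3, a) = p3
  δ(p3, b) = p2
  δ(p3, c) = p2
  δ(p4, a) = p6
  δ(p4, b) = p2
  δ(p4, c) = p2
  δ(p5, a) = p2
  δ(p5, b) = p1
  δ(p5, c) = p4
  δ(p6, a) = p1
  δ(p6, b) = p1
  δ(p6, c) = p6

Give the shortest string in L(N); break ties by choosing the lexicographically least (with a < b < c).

A breadth-first search from p0 reaches an accepting state first via the path p0 → p5 → p4 → p6 on input bca.
No string of length < 3 is accepted (BFS exhausts all shorter strings without reaching an accepting state), and bca is the lexicographically least accepting string of length 3.

bca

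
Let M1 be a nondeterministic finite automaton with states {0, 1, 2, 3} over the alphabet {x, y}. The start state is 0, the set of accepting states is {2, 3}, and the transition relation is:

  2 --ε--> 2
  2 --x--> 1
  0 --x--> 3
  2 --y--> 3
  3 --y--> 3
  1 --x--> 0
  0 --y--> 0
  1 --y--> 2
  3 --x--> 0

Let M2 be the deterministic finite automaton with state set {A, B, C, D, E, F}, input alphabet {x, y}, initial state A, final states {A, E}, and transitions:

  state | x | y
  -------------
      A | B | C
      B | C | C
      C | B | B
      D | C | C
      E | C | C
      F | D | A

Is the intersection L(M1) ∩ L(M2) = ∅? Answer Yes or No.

Exploring the product automaton M1 × M2 from the start pair (0, A), following both machines on each input symbol, reaches 5 state pairs: (0, A), (3, B), (0, C), (3, C), (0, B).
M1 accepts in {2, 3} and M2 accepts in {A, E}; no reachable pair has both components accepting, so no string drives both machines to acceptance simultaneously and L(M1) ∩ L(M2) = ∅.
So no string is accepted by both, and the intersection is empty.

Yes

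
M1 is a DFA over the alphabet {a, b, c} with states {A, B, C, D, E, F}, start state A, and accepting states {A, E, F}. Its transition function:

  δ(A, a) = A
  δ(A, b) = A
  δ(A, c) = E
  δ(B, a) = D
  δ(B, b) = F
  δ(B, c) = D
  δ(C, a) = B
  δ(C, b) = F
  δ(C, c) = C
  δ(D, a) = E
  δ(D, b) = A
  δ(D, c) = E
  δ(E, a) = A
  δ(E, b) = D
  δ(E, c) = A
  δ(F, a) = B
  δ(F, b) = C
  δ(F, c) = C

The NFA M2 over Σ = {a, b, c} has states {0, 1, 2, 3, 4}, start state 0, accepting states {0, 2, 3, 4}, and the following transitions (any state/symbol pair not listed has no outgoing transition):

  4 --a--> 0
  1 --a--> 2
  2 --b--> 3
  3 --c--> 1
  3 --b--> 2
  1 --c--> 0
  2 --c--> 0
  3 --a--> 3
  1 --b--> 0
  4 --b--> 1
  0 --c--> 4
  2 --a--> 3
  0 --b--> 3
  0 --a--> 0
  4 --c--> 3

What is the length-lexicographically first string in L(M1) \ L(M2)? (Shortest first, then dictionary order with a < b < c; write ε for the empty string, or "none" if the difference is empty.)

bc

The string bc is accepted by M1 but not by M2.
No shorter string lies in the difference, and bc is the lexicographically first length-2 string in L(M1) \ L(M2).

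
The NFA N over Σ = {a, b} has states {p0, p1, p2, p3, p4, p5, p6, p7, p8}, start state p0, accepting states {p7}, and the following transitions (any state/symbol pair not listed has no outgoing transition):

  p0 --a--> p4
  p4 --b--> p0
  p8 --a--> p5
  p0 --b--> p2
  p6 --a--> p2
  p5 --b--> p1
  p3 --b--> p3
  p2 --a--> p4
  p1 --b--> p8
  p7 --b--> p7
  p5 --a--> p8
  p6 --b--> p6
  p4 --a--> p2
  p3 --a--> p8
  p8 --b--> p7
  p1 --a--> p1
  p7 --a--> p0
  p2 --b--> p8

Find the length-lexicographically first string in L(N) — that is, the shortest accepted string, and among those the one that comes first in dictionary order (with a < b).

bbb

A breadth-first search from p0 reaches an accepting state first via the path p0 → p2 → p8 → p7 on input bbb.
No string of length < 3 is accepted (BFS exhausts all shorter strings without reaching an accepting state), and bbb is the lexicographically least accepting string of length 3.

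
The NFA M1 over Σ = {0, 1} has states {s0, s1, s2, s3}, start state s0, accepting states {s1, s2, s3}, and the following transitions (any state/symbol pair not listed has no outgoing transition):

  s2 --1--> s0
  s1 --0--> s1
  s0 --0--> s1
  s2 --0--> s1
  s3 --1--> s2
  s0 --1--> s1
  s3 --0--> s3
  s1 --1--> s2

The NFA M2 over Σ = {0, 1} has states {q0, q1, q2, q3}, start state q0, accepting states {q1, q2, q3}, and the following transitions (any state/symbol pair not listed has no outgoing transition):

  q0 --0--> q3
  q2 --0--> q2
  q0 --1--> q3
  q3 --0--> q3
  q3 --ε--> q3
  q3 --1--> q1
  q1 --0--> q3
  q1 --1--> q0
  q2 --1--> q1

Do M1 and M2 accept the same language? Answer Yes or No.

Exploring the product automaton M1 × M2 from the start pair (s0, q0), following both machines on each input symbol, reaches 3 state pairs: (s0, q0), (s1, q3), (s2, q1).
M1 accepts in {s1, s2, s3} and M2 accepts in {q1, q2, q3}. In every reachable pair the two components are either both accepting — (s1, q3), (s2, q1) — or both non-accepting, so no string is accepted by exactly one of the machines: L(M1) \ L(M2) and L(M2) \ L(M1) are both empty.
Hence every string is accepted by M1 iff it is accepted by M2, and the two languages coincide.

Yes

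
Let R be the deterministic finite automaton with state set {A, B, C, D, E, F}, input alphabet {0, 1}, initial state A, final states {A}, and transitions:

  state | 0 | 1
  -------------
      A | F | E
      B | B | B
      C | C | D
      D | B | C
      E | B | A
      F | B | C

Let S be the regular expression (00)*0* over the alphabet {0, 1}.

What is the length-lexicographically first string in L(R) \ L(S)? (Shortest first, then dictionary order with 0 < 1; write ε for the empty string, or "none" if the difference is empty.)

11

The string 11 is accepted by R but not by S.
No shorter string lies in the difference, and 11 is the lexicographically first length-2 string in L(R) \ L(S).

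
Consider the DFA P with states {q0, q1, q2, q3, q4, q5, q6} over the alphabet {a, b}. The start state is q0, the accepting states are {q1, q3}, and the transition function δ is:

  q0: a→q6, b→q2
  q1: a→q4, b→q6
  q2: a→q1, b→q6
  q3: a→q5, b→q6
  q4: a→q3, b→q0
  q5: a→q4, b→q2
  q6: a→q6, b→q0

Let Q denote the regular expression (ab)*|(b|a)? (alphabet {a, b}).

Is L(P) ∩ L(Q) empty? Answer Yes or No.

Yes

Converting the expression Q to a DFA (subset construction, then merging equivalent states) gives the minimal DFA with states {r0, r1, r2, r3, r4, r5}, start state r0, accepting states {r0, r1, r2, r4} and transitions r0: a→r1, b→r2; r1: a→r3, b→r4; r2: a→r3, b→r3; r3: a→r3, b→r3; r4: a→r5, b→r3; r5: a→r3, b→r4.
Exploring the product automaton P × Q from the start pair (q0, r0), following both machines on each input symbol, reaches 12 state pairs: (q0, r0), (q6, r1), (q2, r2), (q6, r3), (q0, r4), (q1, r3), (q0, r3), (q6, r5), (q2, r3), (q4, r3), (q3, r3), (q5, r3).
P accepts in {q1, q3} and Q accepts in {r0, r1, r2, r4}; no reachable pair has both components accepting, so no string drives both machines to acceptance simultaneously and L(P) ∩ L(Q) = ∅.
So no string is accepted by both, and the intersection is empty.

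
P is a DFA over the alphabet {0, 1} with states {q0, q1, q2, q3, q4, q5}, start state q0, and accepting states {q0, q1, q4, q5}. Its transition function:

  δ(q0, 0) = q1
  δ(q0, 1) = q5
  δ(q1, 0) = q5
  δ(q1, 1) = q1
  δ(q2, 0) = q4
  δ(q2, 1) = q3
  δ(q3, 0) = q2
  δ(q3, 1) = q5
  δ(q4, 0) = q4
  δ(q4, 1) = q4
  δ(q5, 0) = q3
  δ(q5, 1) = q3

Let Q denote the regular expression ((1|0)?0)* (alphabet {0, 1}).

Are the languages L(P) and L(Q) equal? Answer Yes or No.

The string 1 is accepted by P but rejected by Q.
So L(P) ≠ L(Q).

No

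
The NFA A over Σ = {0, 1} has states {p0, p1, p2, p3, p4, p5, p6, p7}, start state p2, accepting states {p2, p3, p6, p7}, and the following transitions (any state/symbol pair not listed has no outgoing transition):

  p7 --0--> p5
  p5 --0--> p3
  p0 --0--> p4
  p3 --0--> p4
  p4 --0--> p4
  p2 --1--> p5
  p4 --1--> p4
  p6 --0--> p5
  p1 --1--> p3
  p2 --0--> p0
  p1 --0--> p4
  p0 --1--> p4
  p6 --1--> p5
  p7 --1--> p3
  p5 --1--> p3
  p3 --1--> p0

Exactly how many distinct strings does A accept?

3

The useful subgraph on states {p2, p3, p5} is acyclic, so L(A) is finite; the longest accepting path visits 3 useful states, giving maximum string length 2.
Counting accepting paths from p2 by length: 1 of length 0, 2 of length 2. Total 3.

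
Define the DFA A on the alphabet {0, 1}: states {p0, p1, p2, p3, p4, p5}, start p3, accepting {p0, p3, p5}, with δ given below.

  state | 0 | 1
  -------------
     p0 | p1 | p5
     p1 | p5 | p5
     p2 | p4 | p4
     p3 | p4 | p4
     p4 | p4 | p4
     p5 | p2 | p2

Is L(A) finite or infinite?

The useful states (reachable from p3 and able to reach an accepting state) are {p3}.
Restricted to these states the transition graph has no cycle, so every accepting path has bounded length and L is finite.

finite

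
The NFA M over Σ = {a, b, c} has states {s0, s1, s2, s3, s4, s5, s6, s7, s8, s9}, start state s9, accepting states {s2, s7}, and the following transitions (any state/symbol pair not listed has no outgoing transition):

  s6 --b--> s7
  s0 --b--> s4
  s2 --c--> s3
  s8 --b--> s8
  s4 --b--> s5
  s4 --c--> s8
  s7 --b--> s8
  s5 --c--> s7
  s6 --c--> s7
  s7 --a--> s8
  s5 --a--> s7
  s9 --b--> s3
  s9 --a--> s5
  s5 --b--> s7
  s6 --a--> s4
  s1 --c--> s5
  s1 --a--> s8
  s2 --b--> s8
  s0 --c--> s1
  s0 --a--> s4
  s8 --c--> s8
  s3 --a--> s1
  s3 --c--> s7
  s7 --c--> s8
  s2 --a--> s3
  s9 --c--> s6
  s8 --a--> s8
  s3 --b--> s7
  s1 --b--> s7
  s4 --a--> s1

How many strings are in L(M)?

18

The useful subgraph on states {s1, s3, s4, s5, s6, s7, s9} is acyclic, so L(M) is finite; the longest accepting path visits 6 useful states, giving maximum string length 5.
Counting accepting paths from s9 by length: 7 of length 2, 1 of length 3, 7 of length 4, 3 of length 5. Total 18.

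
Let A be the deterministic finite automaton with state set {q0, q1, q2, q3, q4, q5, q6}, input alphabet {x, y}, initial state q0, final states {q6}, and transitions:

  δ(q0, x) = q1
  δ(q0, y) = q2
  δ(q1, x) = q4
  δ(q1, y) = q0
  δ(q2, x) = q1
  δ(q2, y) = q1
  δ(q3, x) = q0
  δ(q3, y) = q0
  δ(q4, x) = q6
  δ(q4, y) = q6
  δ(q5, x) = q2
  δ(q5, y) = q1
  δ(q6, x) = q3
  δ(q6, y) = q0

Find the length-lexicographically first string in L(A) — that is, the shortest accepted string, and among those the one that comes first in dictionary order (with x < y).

xxx

A breadth-first search from q0 reaches an accepting state first via the path q0 → q1 → q4 → q6 on input xxx.
No string of length < 3 is accepted (BFS exhausts all shorter strings without reaching an accepting state), and xxx is the lexicographically least accepting string of length 3.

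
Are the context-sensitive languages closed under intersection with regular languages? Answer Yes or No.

Yes

Every regular language is context-sensitive, and context-sensitive languages are closed under intersection (an LBA runs the DFA check and then the LBA for L on the same linear tape).
So the context-sensitive languages are closed under intersection with a regular language.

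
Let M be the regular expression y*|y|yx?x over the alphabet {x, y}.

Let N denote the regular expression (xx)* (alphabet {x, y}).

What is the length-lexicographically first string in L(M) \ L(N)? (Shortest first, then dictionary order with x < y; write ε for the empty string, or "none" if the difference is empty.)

The string y is accepted by M but not by N.
No shorter string lies in the difference, and y is the lexicographically first length-1 string in L(M) \ L(N).

y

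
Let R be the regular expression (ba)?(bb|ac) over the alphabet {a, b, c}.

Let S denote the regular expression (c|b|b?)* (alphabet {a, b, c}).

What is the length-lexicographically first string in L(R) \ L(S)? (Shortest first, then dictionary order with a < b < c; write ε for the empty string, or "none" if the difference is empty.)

The string ac is accepted by R but not by S.
No shorter string lies in the difference, and ac is the lexicographically first length-2 string in L(R) \ L(S).

ac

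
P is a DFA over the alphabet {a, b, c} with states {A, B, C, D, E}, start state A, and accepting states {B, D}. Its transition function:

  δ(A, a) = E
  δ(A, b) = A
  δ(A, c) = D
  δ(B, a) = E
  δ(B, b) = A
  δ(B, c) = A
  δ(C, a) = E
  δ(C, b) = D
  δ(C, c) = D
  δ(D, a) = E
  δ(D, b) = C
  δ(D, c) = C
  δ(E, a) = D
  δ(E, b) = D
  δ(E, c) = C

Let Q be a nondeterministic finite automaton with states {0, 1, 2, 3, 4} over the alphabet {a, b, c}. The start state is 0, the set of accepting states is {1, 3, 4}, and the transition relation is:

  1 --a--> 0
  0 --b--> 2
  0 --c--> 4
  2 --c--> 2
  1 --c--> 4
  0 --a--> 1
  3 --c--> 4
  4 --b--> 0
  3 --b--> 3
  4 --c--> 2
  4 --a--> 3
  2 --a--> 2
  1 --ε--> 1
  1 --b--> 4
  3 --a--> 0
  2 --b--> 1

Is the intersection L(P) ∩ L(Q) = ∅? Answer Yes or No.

The string c is accepted by both P and Q.
Hence L(P) ∩ L(Q) ≠ ∅.

No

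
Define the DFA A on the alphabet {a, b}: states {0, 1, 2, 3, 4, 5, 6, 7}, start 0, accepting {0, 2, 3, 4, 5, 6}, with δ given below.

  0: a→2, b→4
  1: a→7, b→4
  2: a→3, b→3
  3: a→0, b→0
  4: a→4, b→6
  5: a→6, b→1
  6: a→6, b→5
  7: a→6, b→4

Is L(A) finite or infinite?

infinite

State 0 is reachable from the start and can reach an accepting state, and it lies on the cycle 0 → 2 → 3 → 0.
Traversing that cycle any number of times yields accepted strings of unbounded length, so the language is infinite.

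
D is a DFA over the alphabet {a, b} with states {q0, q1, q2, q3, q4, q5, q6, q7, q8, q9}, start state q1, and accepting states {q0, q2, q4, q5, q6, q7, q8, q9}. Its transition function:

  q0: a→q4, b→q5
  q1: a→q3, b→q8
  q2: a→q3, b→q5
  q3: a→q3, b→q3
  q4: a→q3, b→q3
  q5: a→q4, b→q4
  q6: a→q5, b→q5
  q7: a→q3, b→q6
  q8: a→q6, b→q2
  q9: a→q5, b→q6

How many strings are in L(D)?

12

The useful subgraph on states {q1, q2, q4, q5, q6, q8} is acyclic, so L(D) is finite; the longest accepting path visits 5 useful states, giving maximum string length 4.
Counting accepting paths from q1 by length: 1 of length 1, 2 of length 2, 3 of length 3, 6 of length 4. Total 12.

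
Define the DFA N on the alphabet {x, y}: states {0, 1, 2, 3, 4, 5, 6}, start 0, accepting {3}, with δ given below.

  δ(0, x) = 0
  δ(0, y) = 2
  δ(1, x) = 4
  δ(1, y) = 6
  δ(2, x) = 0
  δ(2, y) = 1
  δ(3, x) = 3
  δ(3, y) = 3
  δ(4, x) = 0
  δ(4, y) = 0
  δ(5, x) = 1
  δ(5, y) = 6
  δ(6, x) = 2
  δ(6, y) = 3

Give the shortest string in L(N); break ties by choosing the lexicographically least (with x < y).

A breadth-first search from 0 reaches an accepting state first via the path 0 → 2 → 1 → 6 → 3 on input yyyy.
No string of length < 4 is accepted (BFS exhausts all shorter strings without reaching an accepting state), and yyyy is the lexicographically least accepting string of length 4.

yyyy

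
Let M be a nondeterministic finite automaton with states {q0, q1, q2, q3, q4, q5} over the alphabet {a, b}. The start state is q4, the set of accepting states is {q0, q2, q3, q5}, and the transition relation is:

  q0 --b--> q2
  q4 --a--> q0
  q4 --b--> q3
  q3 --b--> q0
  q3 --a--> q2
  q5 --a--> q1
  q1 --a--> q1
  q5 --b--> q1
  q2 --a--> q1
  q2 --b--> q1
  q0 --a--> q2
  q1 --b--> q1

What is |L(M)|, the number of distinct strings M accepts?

8

The useful subgraph on states {q0, q2, q3, q4} is acyclic, so L(M) is finite; the longest accepting path visits 4 useful states, giving maximum string length 3.
Counting accepting paths from q4 by length: 2 of length 1, 4 of length 2, 2 of length 3. Total 8.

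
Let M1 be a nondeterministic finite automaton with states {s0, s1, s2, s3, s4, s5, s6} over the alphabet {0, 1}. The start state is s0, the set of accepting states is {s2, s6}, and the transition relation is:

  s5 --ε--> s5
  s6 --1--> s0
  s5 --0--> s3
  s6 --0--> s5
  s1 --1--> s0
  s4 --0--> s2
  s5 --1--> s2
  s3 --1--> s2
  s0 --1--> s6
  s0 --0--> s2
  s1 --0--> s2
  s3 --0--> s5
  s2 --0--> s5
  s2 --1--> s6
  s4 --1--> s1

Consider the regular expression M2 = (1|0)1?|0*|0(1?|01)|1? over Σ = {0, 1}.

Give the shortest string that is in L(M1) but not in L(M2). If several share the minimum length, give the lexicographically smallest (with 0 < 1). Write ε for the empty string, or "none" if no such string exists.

The string 101 is accepted by M1 but not by M2.
No shorter string lies in the difference, and 101 is the lexicographically first length-3 string in L(M1) \ L(M2).

101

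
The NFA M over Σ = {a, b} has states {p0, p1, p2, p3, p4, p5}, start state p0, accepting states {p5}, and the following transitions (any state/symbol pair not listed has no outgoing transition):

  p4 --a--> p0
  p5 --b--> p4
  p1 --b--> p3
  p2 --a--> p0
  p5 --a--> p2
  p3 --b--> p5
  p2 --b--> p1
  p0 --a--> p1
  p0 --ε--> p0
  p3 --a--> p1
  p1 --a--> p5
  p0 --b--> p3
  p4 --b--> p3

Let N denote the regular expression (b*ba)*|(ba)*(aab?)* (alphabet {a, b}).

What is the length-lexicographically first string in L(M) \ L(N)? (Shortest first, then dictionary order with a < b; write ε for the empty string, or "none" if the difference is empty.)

bb

The string bb is accepted by M but not by N.
No shorter string lies in the difference, and bb is the lexicographically first length-2 string in L(M) \ L(N).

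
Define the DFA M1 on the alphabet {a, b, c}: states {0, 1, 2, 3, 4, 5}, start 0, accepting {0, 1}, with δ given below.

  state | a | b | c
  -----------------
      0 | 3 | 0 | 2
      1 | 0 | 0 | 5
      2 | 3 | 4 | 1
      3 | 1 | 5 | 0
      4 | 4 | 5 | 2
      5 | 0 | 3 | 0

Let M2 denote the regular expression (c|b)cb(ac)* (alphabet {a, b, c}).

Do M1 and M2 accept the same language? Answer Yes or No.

No

The empty string ε is accepted by M1 but rejected by M2.
So L(M1) ≠ L(M2).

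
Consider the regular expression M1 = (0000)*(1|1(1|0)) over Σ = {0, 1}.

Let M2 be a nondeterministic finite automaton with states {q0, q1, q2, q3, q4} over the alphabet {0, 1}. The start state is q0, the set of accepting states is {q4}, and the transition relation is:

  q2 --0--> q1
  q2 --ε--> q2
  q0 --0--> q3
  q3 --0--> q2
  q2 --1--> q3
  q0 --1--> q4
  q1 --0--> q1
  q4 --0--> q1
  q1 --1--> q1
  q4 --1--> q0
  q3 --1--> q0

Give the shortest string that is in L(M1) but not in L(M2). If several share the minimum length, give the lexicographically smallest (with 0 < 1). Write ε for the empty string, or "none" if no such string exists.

The string 10 is accepted by M1 but not by M2.
No shorter string lies in the difference, and 10 is the lexicographically first length-2 string in L(M1) \ L(M2).

10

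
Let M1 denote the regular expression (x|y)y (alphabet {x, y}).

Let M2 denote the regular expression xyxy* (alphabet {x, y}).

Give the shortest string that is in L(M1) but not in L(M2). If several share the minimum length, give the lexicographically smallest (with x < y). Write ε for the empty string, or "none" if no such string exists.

The string xy is accepted by M1 but not by M2.
No shorter string lies in the difference, and xy is the lexicographically first length-2 string in L(M1) \ L(M2).

xy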